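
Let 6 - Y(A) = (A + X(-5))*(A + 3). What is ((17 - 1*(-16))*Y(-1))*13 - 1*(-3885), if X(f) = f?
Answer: 11607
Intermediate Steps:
Y(A) = 6 - (-5 + A)*(3 + A) (Y(A) = 6 - (A - 5)*(A + 3) = 6 - (-5 + A)*(3 + A))
((17 - 1*(-16))*Y(-1))*13 - 1*(-3885) = ((17 - 1*(-16))*(21 - 1*(-1)**2 + 2*(-1)))*13 - 1*(-3885) = ((17 + 16)*(21 - 1*1 - 2))*13 + 3885 = (33*(21 - 1 - 2))*13 + 3885 = (33*18)*13 + 3885 = 594*13 + 3885 = 7722 + 3885 = 11607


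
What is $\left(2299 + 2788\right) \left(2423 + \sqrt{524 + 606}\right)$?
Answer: $12325801 + 5087 \sqrt{1130} \approx 1.2497 \cdot 10^{7}$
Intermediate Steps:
$\left(2299 + 2788\right) \left(2423 + \sqrt{524 + 606}\right) = 5087 \left(2423 + \sqrt{1130}\right) = 12325801 + 5087 \sqrt{1130}$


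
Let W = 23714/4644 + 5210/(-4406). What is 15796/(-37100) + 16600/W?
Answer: 787508061226211/186169293275 ≈ 4230.1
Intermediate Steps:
W = 20072161/5115366 (W = 23714*(1/4644) + 5210*(-1/4406) = 11857/2322 - 2605/2203 = 20072161/5115366 ≈ 3.9239)
15796/(-37100) + 16600/W = 15796/(-37100) + 16600/(20072161/5115366) = 15796*(-1/37100) + 16600*(5115366/20072161) = -3949/9275 + 84915075600/20072161 = 787508061226211/186169293275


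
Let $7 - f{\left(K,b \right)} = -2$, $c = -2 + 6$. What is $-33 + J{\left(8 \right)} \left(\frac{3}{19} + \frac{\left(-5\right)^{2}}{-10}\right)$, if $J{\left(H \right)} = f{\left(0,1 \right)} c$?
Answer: $- \frac{2229}{19} \approx -117.32$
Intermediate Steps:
$c = 4$
$f{\left(K,b \right)} = 9$ ($f{\left(K,b \right)} = 7 - -2 = 7 + 2 = 9$)
$J{\left(H \right)} = 36$ ($J{\left(H \right)} = 9 \cdot 4 = 36$)
$-33 + J{\left(8 \right)} \left(\frac{3}{19} + \frac{\left(-5\right)^{2}}{-10}\right) = -33 + 36 \left(\frac{3}{19} + \frac{\left(-5\right)^{2}}{-10}\right) = -33 + 36 \left(3 \cdot \frac{1}{19} + 25 \left(- \frac{1}{10}\right)\right) = -33 + 36 \left(\frac{3}{19} - \frac{5}{2}\right) = -33 + 36 \left(- \frac{89}{38}\right) = -33 - \frac{1602}{19} = - \frac{2229}{19}$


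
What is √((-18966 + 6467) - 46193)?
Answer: 2*I*√14673 ≈ 242.26*I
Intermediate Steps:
√((-18966 + 6467) - 46193) = √(-12499 - 46193) = √(-58692) = 2*I*√14673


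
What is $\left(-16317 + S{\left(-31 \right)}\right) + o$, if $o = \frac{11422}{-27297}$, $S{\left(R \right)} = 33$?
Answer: $- \frac{444515770}{27297} \approx -16284.0$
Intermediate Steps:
$o = - \frac{11422}{27297}$ ($o = 11422 \left(- \frac{1}{27297}\right) = - \frac{11422}{27297} \approx -0.41843$)
$\left(-16317 + S{\left(-31 \right)}\right) + o = \left(-16317 + 33\right) - \frac{11422}{27297} = -16284 - \frac{11422}{27297} = - \frac{444515770}{27297}$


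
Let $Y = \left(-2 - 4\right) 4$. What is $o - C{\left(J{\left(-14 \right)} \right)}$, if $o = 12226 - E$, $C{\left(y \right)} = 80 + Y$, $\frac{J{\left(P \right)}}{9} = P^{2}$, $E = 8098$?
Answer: $4072$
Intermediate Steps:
$J{\left(P \right)} = 9 P^{2}$
$Y = -24$ ($Y = \left(-6\right) 4 = -24$)
$C{\left(y \right)} = 56$ ($C{\left(y \right)} = 80 - 24 = 56$)
$o = 4128$ ($o = 12226 - 8098 = 4128$)
$o - C{\left(J{\left(-14 \right)} \right)} = 4128 - 56 = 4072$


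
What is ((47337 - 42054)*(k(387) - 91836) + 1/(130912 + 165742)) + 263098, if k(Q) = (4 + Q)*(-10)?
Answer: -149977292135079/296654 ≈ -5.0556e+8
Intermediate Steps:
k(Q) = -40 - 10*Q
((47337 - 42054)*(k(387) - 91836) + 1/(130912 + 165742)) + 263098 = ((47337 - 42054)*((-40 - 10*387) - 91836) + 1/(130912 + 165742)) + 263098 = (5283*((-40 - 3870) - 91836) + 1/296654) + 263098 = (5283*(-3910 - 91836) + 1/296654) + 263098 = (5283*(-95746) + 1/296654) + 263098 = (-505826118 + 1/296654) + 263098 = -150055341209171/296654 + 263098 = -149977292135079/296654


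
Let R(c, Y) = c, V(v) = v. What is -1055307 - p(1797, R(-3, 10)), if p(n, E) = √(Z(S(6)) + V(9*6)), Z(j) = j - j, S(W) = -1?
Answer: -1055307 - 3*√6 ≈ -1.0553e+6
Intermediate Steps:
Z(j) = 0
p(n, E) = 3*√6 (p(n, E) = √(0 + 9*6) = √(0 + 54) = √54 = 3*√6)
-1055307 - p(1797, R(-3, 10)) = -1055307 - 3*√6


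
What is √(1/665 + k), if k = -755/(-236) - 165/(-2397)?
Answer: √12852309902086585/62697530 ≈ 1.8082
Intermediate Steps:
k = 616225/188564 (k = -755*(-1/236) - 165*(-1/2397) = 755/236 + 55/799 = 616225/188564 ≈ 3.2680)
√(1/665 + k) = √(1/665 + 616225/188564) = √(409978189/125395060) = √12852309902086585/62697530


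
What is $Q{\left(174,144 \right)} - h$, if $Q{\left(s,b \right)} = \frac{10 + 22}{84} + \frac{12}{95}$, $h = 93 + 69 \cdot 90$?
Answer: $- \frac{12573473}{1995} \approx -6302.5$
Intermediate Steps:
$h = 6303$ ($h = 93 + 6210 = 6303$)
$Q{\left(s,b \right)} = \frac{1012}{1995}$ ($Q{\left(s,b \right)} = 32 \cdot \frac{1}{84} + 12 \cdot \frac{1}{95} = \frac{8}{21} + \frac{12}{95} = \frac{1012}{1995}$)
$Q{\left(174,144 \right)} - h = \frac{1012}{1995} - 6303 = - \frac{12573473}{1995}$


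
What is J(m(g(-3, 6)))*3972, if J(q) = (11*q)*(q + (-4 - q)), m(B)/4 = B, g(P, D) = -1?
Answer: 699072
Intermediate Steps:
m(B) = 4*B
J(q) = -44*q (J(q) = (11*q)*(-4) = -44*q)
J(m(g(-3, 6)))*3972 = -176*(-1)*3972 = -44*(-4)*3972 = 176*3972 = 699072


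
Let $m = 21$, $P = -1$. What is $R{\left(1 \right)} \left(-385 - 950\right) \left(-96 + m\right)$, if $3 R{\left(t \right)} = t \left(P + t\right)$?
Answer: $0$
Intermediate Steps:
$R{\left(t \right)} = \frac{t \left(-1 + t\right)}{3}$
$R{\left(1 \right)} \left(-385 - 950\right) \left(-96 + m\right) = \frac{1}{3} \cdot 1 \left(-1 + 1\right) \left(-385 - 950\right) \left(-96 + 21\right) = \frac{1}{3} \cdot 1 \cdot 0 \left(\left(-1335\right) \left(-75\right)\right) = 0 \cdot 100125 = 0$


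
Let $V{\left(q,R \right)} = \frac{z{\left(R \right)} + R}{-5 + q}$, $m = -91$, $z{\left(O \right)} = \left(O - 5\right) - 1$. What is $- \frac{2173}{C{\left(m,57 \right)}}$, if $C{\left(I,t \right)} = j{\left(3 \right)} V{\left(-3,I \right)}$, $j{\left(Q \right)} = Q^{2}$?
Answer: $- \frac{4346}{423} \approx -10.274$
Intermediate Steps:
$z{\left(O \right)} = -6 + O$ ($z{\left(O \right)} = \left(-5 + O\right) - 1 = -6 + O$)
$V{\left(q,R \right)} = \frac{-6 + 2 R}{-5 + q}$ ($V{\left(q,R \right)} = \frac{\left(-6 + R\right) + R}{-5 + q} = \frac{-6 + 2 R}{-5 + q}$)
$C{\left(I,t \right)} = \frac{27}{4} - \frac{9 I}{4}$ ($C{\left(I,t \right)} = 3^{2} \frac{2 \left(-3 + I\right)}{-5 - 3} = 9 \frac{2 \left(-3 + I\right)}{-8} = 9 \cdot 2 \left(- \frac{1}{8}\right) \left(-3 + I\right) = 9 \left(\frac{3}{4} - \frac{I}{4}\right) = \frac{27}{4} - \frac{9 I}{4}$)
$- \frac{2173}{C{\left(m,57 \right)}} = - \frac{2173}{\frac{27}{4} - - \frac{819}{4}} = - \frac{2173}{\frac{27}{4} + \frac{819}{4}} = - \frac{2173}{\frac{423}{2}} = \left(-2173\right) \frac{2}{423} = - \frac{4346}{423}$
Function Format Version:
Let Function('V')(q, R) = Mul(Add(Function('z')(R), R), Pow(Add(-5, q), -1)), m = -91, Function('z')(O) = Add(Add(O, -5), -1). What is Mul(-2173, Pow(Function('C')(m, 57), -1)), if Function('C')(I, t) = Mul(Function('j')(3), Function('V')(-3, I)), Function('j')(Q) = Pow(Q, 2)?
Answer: Rational(-4346, 423) ≈ -10.274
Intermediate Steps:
Function('z')(O) = Add(-6, O) (Function('z')(O) = Add(Add(-5, O), -1) = Add(-6, O))
Function('V')(q, R) = Mul(Pow(Add(-5, q), -1), Add(-6, Mul(2, R))) (Function('V')(q, R) = Mul(Add(Add(-6, R), R), Pow(Add(-5, q), -1)) = Mul(Add(-6, Mul(2, R)), Pow(Add(-5, q), -1)) = Mul(Pow(Add(-5, q), -1), Add(-6, Mul(2, R))))
Function('C')(I, t) = Add(Rational(27, 4), Mul(Rational(-9, 4), I)) (Function('C')(I, t) = Mul(Pow(3, 2), Mul(2, Pow(Add(-5, -3), -1), Add(-3, I))) = Mul(9, Mul(2, Pow(-8, -1), Add(-3, I))) = Mul(9, Mul(2, Rational(-1, 8), Add(-3, I))) = Mul(9, Add(Rational(3, 4), Mul(Rational(-1, 4), I))) = Add(Rational(27, 4), Mul(Rational(-9, 4), I)))
Mul(-2173, Pow(Function('C')(m, 57), -1)) = Mul(-2173, Pow(Add(Rational(27, 4), Mul(Rational(-9, 4), -91)), -1)) = Mul(-2173, Pow(Add(Rational(27, 4), Rational(819, 4)), -1)) = Mul(-2173, Pow(Rational(423, 2), -1)) = Mul(-2173, Rational(2, 423)) = Rational(-4346, 423)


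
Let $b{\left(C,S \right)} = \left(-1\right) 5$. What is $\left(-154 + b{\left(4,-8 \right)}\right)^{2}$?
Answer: $25281$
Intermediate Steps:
$b{\left(C,S \right)} = -5$
$\left(-154 + b{\left(4,-8 \right)}\right)^{2} = \left(-154 - 5\right)^{2} = \left(-159\right)^{2} = 25281$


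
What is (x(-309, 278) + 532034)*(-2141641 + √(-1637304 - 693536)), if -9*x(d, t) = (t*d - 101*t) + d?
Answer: -10499598458395/9 + 9805190*I*√582710/9 ≈ -1.1666e+12 + 8.3165e+8*I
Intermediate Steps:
x(d, t) = -d/9 + 101*t/9 - d*t/9 (x(d, t) = -((t*d - 101*t) + d)/9 = -((d*t - 101*t) + d)/9 = -((-101*t + d*t) + d)/9 = -(d - 101*t + d*t)/9 = -d/9 + 101*t/9 - d*t/9)
(x(-309, 278) + 532034)*(-2141641 + √(-1637304 - 693536)) = ((-⅑*(-309) + (101/9)*278 - ⅑*(-309)*278) + 532034)*(-2141641 + √(-1637304 - 693536)) = ((103/3 + 28078/9 + 28634/3) + 532034)*(-2141641 + √(-2330840)) = (114289/9 + 532034)*(-2141641 + 2*I*√582710) = 4902595*(-2141641 + 2*I*√582710)/9 = -10499598458395/9 + 9805190*I*√582710/9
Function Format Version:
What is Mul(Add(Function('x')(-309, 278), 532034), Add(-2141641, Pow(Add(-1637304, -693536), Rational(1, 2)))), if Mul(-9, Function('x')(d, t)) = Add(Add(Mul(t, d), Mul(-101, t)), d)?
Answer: Add(Rational(-10499598458395, 9), Mul(Rational(9805190, 9), I, Pow(582710, Rational(1, 2)))) ≈ Add(-1.1666e+12, Mul(8.3165e+8, I))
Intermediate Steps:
Function('x')(d, t) = Add(Mul(Rational(-1, 9), d), Mul(Rational(101, 9), t), Mul(Rational(-1, 9), d, t)) (Function('x')(d, t) = Mul(Rational(-1, 9), Add(Add(Mul(t, d), Mul(-101, t)), d)) = Mul(Rational(-1, 9), Add(Add(Mul(d, t), Mul(-101, t)), d)) = Mul(Rational(-1, 9), Add(Add(Mul(-101, t), Mul(d, t)), d)) = Mul(Rational(-1, 9), Add(d, Mul(-101, t), Mul(d, t))) = Add(Mul(Rational(-1, 9), d), Mul(Rational(101, 9), t), Mul(Rational(-1, 9), d, t)))
Mul(Add(Function('x')(-309, 278), 532034), Add(-2141641, Pow(Add(-1637304, -693536), Rational(1, 2)))) = Mul(Add(Add(Mul(Rational(-1, 9), -309), Mul(Rational(101, 9), 278), Mul(Rational(-1, 9), -309, 278)), 532034), Add(-2141641, Pow(Add(-1637304, -693536), Rational(1, 2)))) = Mul(Add(Add(Rational(103, 3), Rational(28078, 9), Rational(28634, 3)), 532034), Add(-2141641, Pow(-2330840, Rational(1, 2)))) = Mul(Add(Rational(114289, 9), 532034), Add(-2141641, Mul(2, I, Pow(582710, Rational(1, 2))))) = Mul(Rational(4902595, 9), Add(-2141641, Mul(2, I, Pow(582710, Rational(1, 2))))) = Add(Rational(-10499598458395, 9), Mul(Rational(9805190, 9), I, Pow(582710, Rational(1, 2))))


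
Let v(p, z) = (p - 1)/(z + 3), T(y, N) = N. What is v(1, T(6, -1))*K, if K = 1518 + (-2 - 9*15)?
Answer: 0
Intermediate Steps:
v(p, z) = (-1 + p)/(3 + z)
K = 1381 (K = 1518 + (-2 - 135) = 1518 - 137 = 1381)
v(1, T(6, -1))*K = ((-1 + 1)/(3 - 1))*1381 = (0/2)*1381 = ((½)*0)*1381 = 0*1381 = 0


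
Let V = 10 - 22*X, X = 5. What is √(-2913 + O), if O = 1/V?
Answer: I*√291301/10 ≈ 53.972*I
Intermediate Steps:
V = -100 (V = 10 - 22*5 = 10 - 110 = -100)
O = -1/100 (O = 1/(-100) = -1/100 ≈ -0.010000)
√(-2913 + O) = √(-2913 - 1/100) = √(-291301/100) = I*√291301/10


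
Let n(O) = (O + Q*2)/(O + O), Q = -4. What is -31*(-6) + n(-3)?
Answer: 1127/6 ≈ 187.83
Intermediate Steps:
n(O) = (-8 + O)/(2*O) (n(O) = (O - 4*2)/(O + O) = (O - 8)/((2*O)) = (-8 + O)*(1/(2*O)) = (-8 + O)/(2*O))
-31*(-6) + n(-3) = -31*(-6) + (½)*(-8 - 3)/(-3) = 186 + (½)*(-⅓)*(-11) = 186 + 11/6 = 1127/6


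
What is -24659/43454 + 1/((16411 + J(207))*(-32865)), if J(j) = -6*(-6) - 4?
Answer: -13325703792959/23482506619530 ≈ -0.56747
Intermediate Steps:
J(j) = 32 (J(j) = 36 - 4 = 32)
-24659/43454 + 1/((16411 + J(207))*(-32865)) = -24659/43454 + 1/((16411 + 32)*(-32865)) = -24659*1/43454 - 1/32865/16443 = -24659/43454 + (1/16443)*(-1/32865) = -24659/43454 - 1/540399195 = -13325703792959/23482506619530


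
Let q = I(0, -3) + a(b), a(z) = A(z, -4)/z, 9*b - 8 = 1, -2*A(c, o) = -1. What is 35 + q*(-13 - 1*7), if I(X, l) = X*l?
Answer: 25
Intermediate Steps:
A(c, o) = ½ (A(c, o) = -½*(-1) = ½)
b = 1 (b = 8/9 + (⅑)*1 = 8/9 + ⅑ = 1)
a(z) = 1/(2*z)
q = ½ (q = 0*(-3) + (½)/1 = 0 + (½)*1 = 0 + ½ = ½ ≈ 0.50000)
35 + q*(-13 - 1*7) = 35 + (-13 - 1*7)/2 = 35 + (-13 - 7)/2 = 35 + (½)*(-20) = 35 - 10 = 25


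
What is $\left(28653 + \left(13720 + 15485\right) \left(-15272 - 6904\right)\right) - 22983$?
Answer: $-647644410$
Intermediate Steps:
$\left(28653 + \left(13720 + 15485\right) \left(-15272 - 6904\right)\right) - 22983 = \left(28653 + 29205 \left(-22176\right)\right) - 22983 = \left(28653 - 647650080\right) - 22983 = -647621427 - 22983 = -647644410$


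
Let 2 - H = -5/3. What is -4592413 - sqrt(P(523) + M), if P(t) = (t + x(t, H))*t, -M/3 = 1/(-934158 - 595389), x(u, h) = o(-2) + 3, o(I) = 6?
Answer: -4592413 - 3*sqrt(8036259559538765)/509849 ≈ -4.5929e+6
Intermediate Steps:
H = 11/3 (H = 2 - (-5)/3 = 2 - 1*(-5/3) = 2 + 5/3 = 11/3 ≈ 3.6667)
x(u, h) = 9 (x(u, h) = 6 + 3 = 9)
M = 1/509849 (M = -3/(-934158 - 595389) = -3/(-1529547) = -3*(-1/1529547) = 1/509849 ≈ 1.9614e-6)
P(t) = t*(9 + t) (P(t) = (t + 9)*t = (9 + t)*t = t*(9 + t))
-4592413 - sqrt(P(523) + M) = -4592413 - sqrt(523*(9 + 523) + 1/509849) = -4592413 - sqrt(523*532 + 1/509849) = -4592413 - sqrt(278236 + 1/509849) = -4592413 - sqrt(141858346365/509849) = -4592413 - 3*sqrt(8036259559538765)/509849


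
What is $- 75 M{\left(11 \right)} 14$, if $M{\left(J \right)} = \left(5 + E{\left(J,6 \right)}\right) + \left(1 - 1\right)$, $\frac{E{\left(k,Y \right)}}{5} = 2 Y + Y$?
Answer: $-99750$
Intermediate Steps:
$E{\left(k,Y \right)} = 15 Y$ ($E{\left(k,Y \right)} = 5 \left(2 Y + Y\right) = 5 \cdot 3 Y = 15 Y$)
$M{\left(J \right)} = 95$ ($M{\left(J \right)} = \left(5 + 15 \cdot 6\right) + \left(1 - 1\right) = \left(5 + 90\right) + 0 = 95 + 0 = 95$)
$- 75 M{\left(11 \right)} 14 = \left(-75\right) 95 \cdot 14 = \left(-7125\right) 14 = -99750$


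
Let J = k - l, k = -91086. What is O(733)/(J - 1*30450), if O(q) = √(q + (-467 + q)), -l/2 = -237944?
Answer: -3*√111/597424 ≈ -5.2905e-5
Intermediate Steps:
l = 475888 (l = -2*(-237944) = 475888)
O(q) = √(-467 + 2*q)
J = -566974 (J = -91086 - 1*475888 = -91086 - 475888 = -566974)
O(733)/(J - 1*30450) = √(-467 + 2*733)/(-566974 - 1*30450) = √(-467 + 1466)/(-566974 - 30450) = √999/(-597424) = (3*√111)*(-1/597424) = -3*√111/597424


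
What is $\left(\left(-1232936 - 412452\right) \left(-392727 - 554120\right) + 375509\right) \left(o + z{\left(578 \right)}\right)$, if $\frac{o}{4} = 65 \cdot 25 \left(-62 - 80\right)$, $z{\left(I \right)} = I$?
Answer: $-1437069890818025190$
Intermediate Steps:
$o = -923000$ ($o = 4 \cdot 65 \cdot 25 \left(-62 - 80\right) = 4 \cdot 1625 \left(-62 - 80\right) = 4 \cdot 1625 \left(-142\right) = 4 \left(-230750\right) = -923000$)
$\left(\left(-1232936 - 412452\right) \left(-392727 - 554120\right) + 375509\right) \left(o + z{\left(578 \right)}\right) = \left(\left(-1232936 - 412452\right) \left(-392727 - 554120\right) + 375509\right) \left(-923000 + 578\right) = \left(\left(-1645388\right) \left(-946847\right) + 375509\right) \left(-922422\right) = \left(1557930691636 + 375509\right) \left(-922422\right) = 1557931067145 \left(-922422\right) = -1437069890818025190$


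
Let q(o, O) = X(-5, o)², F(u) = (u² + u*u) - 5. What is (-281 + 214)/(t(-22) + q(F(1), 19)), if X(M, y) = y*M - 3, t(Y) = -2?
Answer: -67/142 ≈ -0.47183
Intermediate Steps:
F(u) = -5 + 2*u² (F(u) = (u² + u²) - 5 = 2*u² - 5 = -5 + 2*u²)
X(M, y) = -3 + M*y (X(M, y) = M*y - 3 = -3 + M*y)
q(o, O) = (-3 - 5*o)²
(-281 + 214)/(t(-22) + q(F(1), 19)) = (-281 + 214)/(-2 + (3 + 5*(-5 + 2*1²))²) = -67/(-2 + (3 + 5*(-5 + 2*1))²) = -67/(-2 + (3 + 5*(-5 + 2))²) = -67/(-2 + (3 + 5*(-3))²) = -67/(-2 + (3 - 15)²) = -67/(-2 + (-12)²) = -67/(-2 + 144) = -67/142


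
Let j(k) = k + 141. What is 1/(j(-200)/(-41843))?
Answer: 41843/59 ≈ 709.20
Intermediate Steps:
j(k) = 141 + k
1/(j(-200)/(-41843)) = 1/((141 - 200)/(-41843)) = 1/(-59*(-1/41843)) = 1/(59/41843) = 41843/59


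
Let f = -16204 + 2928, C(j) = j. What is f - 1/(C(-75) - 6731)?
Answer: -90356455/6806 ≈ -13276.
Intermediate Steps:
f = -13276
f - 1/(C(-75) - 6731) = -13276 - 1/(-75 - 6731) = -13276 - 1/(-6806) = -13276 - 1*(-1/6806) = -13276 + 1/6806 = -90356455/6806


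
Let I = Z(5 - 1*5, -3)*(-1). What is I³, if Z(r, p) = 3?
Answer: -27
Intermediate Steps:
I = -3 (I = 3*(-1) = -3)
I³ = (-3)³ = -27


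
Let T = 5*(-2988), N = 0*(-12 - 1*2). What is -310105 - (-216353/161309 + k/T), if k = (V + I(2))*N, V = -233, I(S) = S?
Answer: -50022511092/161309 ≈ -3.1010e+5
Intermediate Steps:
N = 0 (N = 0*(-12 - 2) = 0*(-14) = 0)
k = 0 (k = (-233 + 2)*0 = -231*0 = 0)
T = -14940
-310105 - (-216353/161309 + k/T) = -310105 - (-216353/161309 + 0/(-14940)) = -310105 - (-216353*1/161309 + 0*(-1/14940)) = -310105 - (-216353/161309 + 0) = -310105 - 1*(-216353/161309) = -310105 + 216353/161309 = -50022511092/161309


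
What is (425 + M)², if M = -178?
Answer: 61009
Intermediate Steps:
(425 + M)² = (425 - 178)² = 247² = 61009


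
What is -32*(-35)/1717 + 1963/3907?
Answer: 7746311/6708319 ≈ 1.1547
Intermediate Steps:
-32*(-35)/1717 + 1963/3907 = 1120*(1/1717) + 1963*(1/3907) = 1120/1717 + 1963/3907 = 7746311/6708319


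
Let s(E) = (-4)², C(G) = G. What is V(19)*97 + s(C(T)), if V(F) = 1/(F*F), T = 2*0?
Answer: 5873/361 ≈ 16.269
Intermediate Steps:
T = 0
V(F) = F⁻²
s(E) = 16
V(19)*97 + s(C(T)) = 97/19² + 16 = (1/361)*97 + 16 = 97/361 + 16 = 5873/361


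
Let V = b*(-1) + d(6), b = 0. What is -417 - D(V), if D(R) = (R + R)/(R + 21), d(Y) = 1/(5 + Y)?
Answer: -48373/116 ≈ -417.01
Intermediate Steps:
V = 1/11 (V = 0*(-1) + 1/(5 + 6) = 0 + 1/11 = 1/11 ≈ 0.090909)
D(R) = 2*R/(21 + R) (D(R) = (2*R)/(21 + R) = 2*R/(21 + R))
-417 - D(V) = -417 - 2/(11*(21 + 1/11)) = -417 - 2/(11*232/11) = -417 - 2*11/(11*232) = -417 - 1*1/116 = -417 - 1/116 = -48373/116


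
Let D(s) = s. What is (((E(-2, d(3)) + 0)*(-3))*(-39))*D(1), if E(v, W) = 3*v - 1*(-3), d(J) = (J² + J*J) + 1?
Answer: -351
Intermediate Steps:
d(J) = 1 + 2*J² (d(J) = (J² + J²) + 1 = 2*J² + 1 = 1 + 2*J²)
E(v, W) = 3 + 3*v (E(v, W) = 3*v + 3 = 3 + 3*v)
(((E(-2, d(3)) + 0)*(-3))*(-39))*D(1) = ((((3 + 3*(-2)) + 0)*(-3))*(-39))*1 = ((((3 - 6) + 0)*(-3))*(-39))*1 = (((-3 + 0)*(-3))*(-39))*1 = (-3*(-3)*(-39))*1 = (9*(-39))*1 = -351*1 = -351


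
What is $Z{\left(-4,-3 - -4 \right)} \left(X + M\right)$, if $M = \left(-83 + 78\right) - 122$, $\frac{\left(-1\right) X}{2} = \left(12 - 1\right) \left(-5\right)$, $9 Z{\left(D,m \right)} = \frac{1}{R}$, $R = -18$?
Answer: $\frac{17}{162} \approx 0.10494$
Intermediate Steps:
$Z{\left(D,m \right)} = - \frac{1}{162}$ ($Z{\left(D,m \right)} = \frac{1}{9 \left(-18\right)} = \frac{1}{9} \left(- \frac{1}{18}\right) = - \frac{1}{162}$)
$X = 110$ ($X = - 2 \left(12 - 1\right) \left(-5\right) = - 2 \cdot 11 \left(-5\right) = \left(-2\right) \left(-55\right) = 110$)
$M = -127$ ($M = -5 - 122 = -127$)
$Z{\left(-4,-3 - -4 \right)} \left(X + M\right) = - \frac{110 - 127}{162} = \left(- \frac{1}{162}\right) \left(-17\right) = \frac{17}{162}$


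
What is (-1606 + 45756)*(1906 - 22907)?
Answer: -927194150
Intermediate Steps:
(-1606 + 45756)*(1906 - 22907) = 44150*(-21001) = -927194150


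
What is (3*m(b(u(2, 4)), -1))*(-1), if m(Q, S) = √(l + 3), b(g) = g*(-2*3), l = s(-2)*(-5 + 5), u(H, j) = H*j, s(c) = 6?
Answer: -3*√3 ≈ -5.1962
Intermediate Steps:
l = 0 (l = 6*(-5 + 5) = 6*0 = 0)
b(g) = -6*g (b(g) = g*(-6) = -6*g)
m(Q, S) = √3 (m(Q, S) = √(0 + 3) = √3)
(3*m(b(u(2, 4)), -1))*(-1) = (3*√3)*(-1) = -3*√3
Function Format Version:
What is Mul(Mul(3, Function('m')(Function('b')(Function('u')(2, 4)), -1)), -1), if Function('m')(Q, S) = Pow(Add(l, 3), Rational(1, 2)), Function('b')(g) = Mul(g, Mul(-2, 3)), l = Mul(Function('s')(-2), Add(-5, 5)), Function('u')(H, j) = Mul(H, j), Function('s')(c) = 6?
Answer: Mul(-3, Pow(3, Rational(1, 2))) ≈ -5.1962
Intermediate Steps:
l = 0 (l = Mul(6, Add(-5, 5)) = Mul(6, 0) = 0)
Function('b')(g) = Mul(-6, g) (Function('b')(g) = Mul(g, -6) = Mul(-6, g))
Function('m')(Q, S) = Pow(3, Rational(1, 2)) (Function('m')(Q, S) = Pow(Add(0, 3), Rational(1, 2)) = Pow(3, Rational(1, 2)))
Mul(Mul(3, Function('m')(Function('b')(Function('u')(2, 4)), -1)), -1) = Mul(Mul(3, Pow(3, Rational(1, 2))), -1) = Mul(-3, Pow(3, Rational(1, 2)))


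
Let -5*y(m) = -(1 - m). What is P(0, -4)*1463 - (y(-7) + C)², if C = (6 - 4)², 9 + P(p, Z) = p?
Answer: -329959/25 ≈ -13198.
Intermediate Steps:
P(p, Z) = -9 + p
C = 4 (C = 2² = 4)
y(m) = ⅕ - m/5 (y(m) = -(-1)*(1 - m)/5 = -(-1 + m)/5 = ⅕ - m/5)
P(0, -4)*1463 - (y(-7) + C)² = (-9 + 0)*1463 - ((⅕ - ⅕*(-7)) + 4)² = -9*1463 - ((⅕ + 7/5) + 4)² = -13167 - (8/5 + 4)² = -13167 - (28/5)² = -13167 - 1*784/25 = -13167 - 784/25 = -329959/25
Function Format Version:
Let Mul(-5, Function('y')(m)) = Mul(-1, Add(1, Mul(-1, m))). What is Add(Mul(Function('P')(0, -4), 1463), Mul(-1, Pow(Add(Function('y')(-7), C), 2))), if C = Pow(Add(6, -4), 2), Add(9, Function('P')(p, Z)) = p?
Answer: Rational(-329959, 25) ≈ -13198.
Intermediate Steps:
Function('P')(p, Z) = Add(-9, p)
C = 4 (C = Pow(2, 2) = 4)
Function('y')(m) = Add(Rational(1, 5), Mul(Rational(-1, 5), m)) (Function('y')(m) = Mul(Rational(-1, 5), Mul(-1, Add(1, Mul(-1, m)))) = Mul(Rational(-1, 5), Add(-1, m)) = Add(Rational(1, 5), Mul(Rational(-1, 5), m)))
Add(Mul(Function('P')(0, -4), 1463), Mul(-1, Pow(Add(Function('y')(-7), C), 2))) = Add(Mul(Add(-9, 0), 1463), Mul(-1, Pow(Add(Add(Rational(1, 5), Mul(Rational(-1, 5), -7)), 4), 2))) = Add(Mul(-9, 1463), Mul(-1, Pow(Add(Add(Rational(1, 5), Rational(7, 5)), 4), 2))) = Add(-13167, Mul(-1, Pow(Add(Rational(8, 5), 4), 2))) = Add(-13167, Mul(-1, Pow(Rational(28, 5), 2))) = Add(-13167, Mul(-1, Rational(784, 25))) = Add(-13167, Rational(-784, 25)) = Rational(-329959, 25)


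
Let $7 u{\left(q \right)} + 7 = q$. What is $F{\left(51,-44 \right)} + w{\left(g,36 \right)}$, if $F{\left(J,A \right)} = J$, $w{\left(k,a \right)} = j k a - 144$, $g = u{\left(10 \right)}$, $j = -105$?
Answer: $-1713$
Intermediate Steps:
$u{\left(q \right)} = -1 + \frac{q}{7}$
$g = \frac{3}{7}$ ($g = -1 + \frac{1}{7} \cdot 10 = -1 + \frac{10}{7} = \frac{3}{7} \approx 0.42857$)
$w{\left(k,a \right)} = -144 - 105 a k$ ($w{\left(k,a \right)} = - 105 k a - 144 = - 105 a k - 144 = -144 - 105 a k$)
$F{\left(51,-44 \right)} + w{\left(g,36 \right)} = 51 - \left(144 + 3780 \cdot \frac{3}{7}\right) = 51 - 1764 = -1713$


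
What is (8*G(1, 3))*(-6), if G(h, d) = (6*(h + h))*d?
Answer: -1728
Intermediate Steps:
G(h, d) = 12*d*h (G(h, d) = (6*(2*h))*d = (12*h)*d = 12*d*h)
(8*G(1, 3))*(-6) = (8*(12*3*1))*(-6) = (8*36)*(-6) = 288*(-6) = -1728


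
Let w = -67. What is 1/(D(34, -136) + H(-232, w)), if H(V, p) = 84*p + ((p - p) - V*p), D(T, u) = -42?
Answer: -1/21214 ≈ -4.7139e-5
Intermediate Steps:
H(V, p) = 84*p - V*p (H(V, p) = 84*p + (0 - V*p) = 84*p - V*p)
1/(D(34, -136) + H(-232, w)) = 1/(-42 - 67*(84 - 1*(-232))) = 1/(-42 - 67*(84 + 232)) = 1/(-42 - 67*316) = 1/(-42 - 21172) = 1/(-21214) = -1/21214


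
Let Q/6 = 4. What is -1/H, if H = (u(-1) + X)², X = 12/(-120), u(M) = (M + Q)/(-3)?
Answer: -900/54289 ≈ -0.016578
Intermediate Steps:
Q = 24 (Q = 6*4 = 24)
u(M) = -8 - M/3 (u(M) = (M + 24)/(-3) = (24 + M)*(-⅓) = -8 - M/3)
X = -⅒ (X = 12*(-1/120) = -⅒ ≈ -0.10000)
H = 54289/900 (H = ((-8 - ⅓*(-1)) - ⅒)² = ((-8 + ⅓) - ⅒)² = (-23/3 - ⅒)² = (-233/30)² = 54289/900 ≈ 60.321)
-1/H = -1/54289/900 = -1*900/54289 = -900/54289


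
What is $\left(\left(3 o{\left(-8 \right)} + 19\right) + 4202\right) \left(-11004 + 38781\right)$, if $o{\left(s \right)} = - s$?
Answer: $117913365$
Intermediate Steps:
$\left(\left(3 o{\left(-8 \right)} + 19\right) + 4202\right) \left(-11004 + 38781\right) = \left(\left(3 \left(\left(-1\right) \left(-8\right)\right) + 19\right) + 4202\right) \left(-11004 + 38781\right) = \left(\left(3 \cdot 8 + 19\right) + 4202\right) 27777 = \left(\left(24 + 19\right) + 4202\right) 27777 = \left(43 + 4202\right) 27777 = 4245 \cdot 27777 = 117913365$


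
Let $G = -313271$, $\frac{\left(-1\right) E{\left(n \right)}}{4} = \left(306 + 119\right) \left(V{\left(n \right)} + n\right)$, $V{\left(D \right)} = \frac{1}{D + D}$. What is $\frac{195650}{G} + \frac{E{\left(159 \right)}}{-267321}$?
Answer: $\frac{735431158100}{1902183257367} \approx 0.38662$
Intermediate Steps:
$V{\left(D \right)} = \frac{1}{2 D}$
$E{\left(n \right)} = - 1700 n - \frac{850}{n}$ ($E{\left(n \right)} = - 4 \left(306 + 119\right) \left(\frac{1}{2 n} + n\right) = - 4 \cdot 425 \left(n + \frac{1}{2 n}\right) = - 4 \left(425 n + \frac{425}{2 n}\right) = - 1700 n - \frac{850}{n}$)
$\frac{195650}{G} + \frac{E{\left(159 \right)}}{-267321} = \frac{195650}{-313271} + \frac{\left(-1700\right) 159 - \frac{850}{159}}{-267321} = 195650 \left(- \frac{1}{313271}\right) + \left(-270300 - \frac{850}{159}\right) \left(- \frac{1}{267321}\right) = - \frac{27950}{44753} + \left(-270300 - \frac{850}{159}\right) \left(- \frac{1}{267321}\right) = - \frac{27950}{44753} - - \frac{42978550}{42504039} = - \frac{27950}{44753} + \frac{42978550}{42504039} = \frac{735431158100}{1902183257367}$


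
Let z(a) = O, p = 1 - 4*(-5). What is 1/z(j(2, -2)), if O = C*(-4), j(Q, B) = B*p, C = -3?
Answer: 1/12 ≈ 0.083333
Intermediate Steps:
p = 21 (p = 1 - 1*(-20) = 1 + 20 = 21)
j(Q, B) = 21*B (j(Q, B) = B*21 = 21*B)
O = 12 (O = -3*(-4) = 12)
z(a) = 12
1/z(j(2, -2)) = 1/12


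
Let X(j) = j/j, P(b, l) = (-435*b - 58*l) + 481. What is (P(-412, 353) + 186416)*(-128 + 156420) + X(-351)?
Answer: 54021235757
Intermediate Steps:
P(b, l) = 481 - 435*b - 58*l
X(j) = 1
(P(-412, 353) + 186416)*(-128 + 156420) + X(-351) = ((481 - 435*(-412) - 58*353) + 186416)*(-128 + 156420) + 1 = ((481 + 179220 - 20474) + 186416)*156292 + 1 = (159227 + 186416)*156292 + 1 = 345643*156292 + 1 = 54021235756 + 1 = 54021235757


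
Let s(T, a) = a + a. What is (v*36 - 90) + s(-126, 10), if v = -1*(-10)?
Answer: 290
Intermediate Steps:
v = 10
s(T, a) = 2*a
(v*36 - 90) + s(-126, 10) = (10*36 - 90) + 2*10 = (360 - 90) + 20 = 270 + 20 = 290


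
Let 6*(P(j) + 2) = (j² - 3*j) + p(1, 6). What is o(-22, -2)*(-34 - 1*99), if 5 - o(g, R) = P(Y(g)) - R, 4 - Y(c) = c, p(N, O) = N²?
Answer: 75677/6 ≈ 12613.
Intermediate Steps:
Y(c) = 4 - c
P(j) = -11/6 - j/2 + j²/6 (P(j) = -2 + ((j² - 3*j) + 1²)/6 = -2 + ((j² - 3*j) + 1)/6 = -2 + (1 + j² - 3*j)/6 = -2 + (⅙ - j/2 + j²/6) = -11/6 - j/2 + j²/6)
o(g, R) = 53/6 + R - g/2 - (4 - g)²/6 (o(g, R) = 5 - ((-11/6 - (4 - g)/2 + (4 - g)²/6) - R) = 5 - ((-11/6 + (-2 + g/2) + (4 - g)²/6) - R) = 5 - ((-23/6 + g/2 + (4 - g)²/6) - R) = 5 - (-23/6 + g/2 - R + (4 - g)²/6) = 5 + (23/6 + R - g/2 - (4 - g)²/6) = 53/6 + R - g/2 - (4 - g)²/6)
o(-22, -2)*(-34 - 1*99) = (37/6 - 2 - ⅙*(-22)² + (⅚)*(-22))*(-34 - 1*99) = (37/6 - 2 - ⅙*484 - 55/3)*(-34 - 99) = (37/6 - 2 - 242/3 - 55/3)*(-133) = -569/6*(-133) = 75677/6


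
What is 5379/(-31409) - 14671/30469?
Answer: -624694190/957000821 ≈ -0.65276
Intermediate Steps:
5379/(-31409) - 14671/30469 = 5379*(-1/31409) - 14671*1/30469 = -5379/31409 - 14671/30469 = -624694190/957000821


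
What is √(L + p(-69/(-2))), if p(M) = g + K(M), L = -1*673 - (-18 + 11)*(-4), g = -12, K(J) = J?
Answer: I*√2714/2 ≈ 26.048*I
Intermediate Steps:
L = -701 (L = -673 - (-7)*(-4) = -673 - 1*28 = -673 - 28 = -701)
p(M) = -12 + M
√(L + p(-69/(-2))) = √(-701 + (-12 - 69/(-2))) = √(-701 + (-12 - 69*(-½))) = √(-701 + (-12 + 69/2)) = √(-701 + 45/2) = √(-1357/2) = I*√2714/2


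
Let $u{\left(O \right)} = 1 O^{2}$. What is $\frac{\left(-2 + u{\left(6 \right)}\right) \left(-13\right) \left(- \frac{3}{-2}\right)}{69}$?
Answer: $- \frac{221}{23} \approx -9.6087$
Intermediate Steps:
$u{\left(O \right)} = O^{2}$
$\frac{\left(-2 + u{\left(6 \right)}\right) \left(-13\right) \left(- \frac{3}{-2}\right)}{69} = \frac{\left(-2 + 6^{2}\right) \left(-13\right) \left(- \frac{3}{-2}\right)}{69} = \left(-2 + 36\right) \left(-13\right) \left(\left(-3\right) \left(- \frac{1}{2}\right)\right) \frac{1}{69} = 34 \left(-13\right) \frac{3}{2} \cdot \frac{1}{69} = \left(-442\right) \frac{3}{2} \cdot \frac{1}{69} = \left(-663\right) \frac{1}{69} = - \frac{221}{23}$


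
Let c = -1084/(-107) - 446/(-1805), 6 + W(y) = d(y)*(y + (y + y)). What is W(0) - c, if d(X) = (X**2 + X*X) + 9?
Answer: -3163152/193135 ≈ -16.378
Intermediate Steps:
d(X) = 9 + 2*X**2 (d(X) = (X**2 + X**2) + 9 = 2*X**2 + 9 = 9 + 2*X**2)
W(y) = -6 + 3*y*(9 + 2*y**2) (W(y) = -6 + (9 + 2*y**2)*(y + (y + y)) = -6 + (9 + 2*y**2)*(y + 2*y) = -6 + (9 + 2*y**2)*(3*y) = -6 + 3*y*(9 + 2*y**2))
c = 2004342/193135 (c = -1084*(-1/107) - 446*(-1/1805) = 1084/107 + 446/1805 = 2004342/193135 ≈ 10.378)
W(0) - c = (-6 + 6*0**3 + 27*0) - 1*2004342/193135 = (-6 + 6*0 + 0) - 2004342/193135 = (-6 + 0 + 0) - 2004342/193135 = -6 - 2004342/193135 = -3163152/193135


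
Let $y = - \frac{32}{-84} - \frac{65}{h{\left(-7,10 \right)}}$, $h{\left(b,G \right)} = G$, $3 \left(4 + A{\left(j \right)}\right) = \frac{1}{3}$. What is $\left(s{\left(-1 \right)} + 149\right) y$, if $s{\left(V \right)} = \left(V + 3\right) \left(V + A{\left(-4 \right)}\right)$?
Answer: $- \frac{46003}{54} \approx -851.91$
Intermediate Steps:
$A{\left(j \right)} = - \frac{35}{9}$ ($A{\left(j \right)} = -4 + \frac{1}{3 \cdot 3} = -4 + \frac{1}{3} \cdot \frac{1}{3} = -4 + \frac{1}{9} = - \frac{35}{9}$)
$s{\left(V \right)} = \left(3 + V\right) \left(- \frac{35}{9} + V\right)$ ($s{\left(V \right)} = \left(V + 3\right) \left(V - \frac{35}{9}\right) = \left(3 + V\right) \left(- \frac{35}{9} + V\right)$)
$y = - \frac{257}{42}$ ($y = - \frac{32}{-84} - \frac{65}{10} = \left(-32\right) \left(- \frac{1}{84}\right) - \frac{13}{2} = \frac{8}{21} - \frac{13}{2} = - \frac{257}{42} \approx -6.119$)
$\left(s{\left(-1 \right)} + 149\right) y = \left(\left(- \frac{35}{3} + \left(-1\right)^{2} - - \frac{8}{9}\right) + 149\right) \left(- \frac{257}{42}\right) = \left(\left(- \frac{35}{3} + 1 + \frac{8}{9}\right) + 149\right) \left(- \frac{257}{42}\right) = \left(- \frac{88}{9} + 149\right) \left(- \frac{257}{42}\right) = \frac{1253}{9} \left(- \frac{257}{42}\right) = - \frac{46003}{54}$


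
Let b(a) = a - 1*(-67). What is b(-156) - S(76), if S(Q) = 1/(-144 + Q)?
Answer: -6051/68 ≈ -88.985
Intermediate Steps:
b(a) = 67 + a (b(a) = a + 67 = 67 + a)
b(-156) - S(76) = (67 - 156) - 1/(-144 + 76) = -89 - 1/(-68) = -89 - 1*(-1/68) = -89 + 1/68 = -6051/68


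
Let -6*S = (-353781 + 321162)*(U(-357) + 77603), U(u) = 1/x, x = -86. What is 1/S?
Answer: 172/72564847161 ≈ 2.3703e-9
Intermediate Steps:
U(u) = -1/86 (U(u) = 1/(-86) = -1/86)
S = 72564847161/172 (S = -(-353781 + 321162)*(-1/86 + 77603)/6 = -(-10873)*6673857/(2*86) = -⅙*(-217694541483/86) = 72564847161/172 ≈ 4.2189e+8)
1/S = 1/(72564847161/172) = 172/72564847161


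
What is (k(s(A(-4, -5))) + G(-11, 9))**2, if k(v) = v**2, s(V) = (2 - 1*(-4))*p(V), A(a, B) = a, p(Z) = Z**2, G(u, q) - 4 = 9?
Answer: 85174441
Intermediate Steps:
G(u, q) = 13 (G(u, q) = 4 + 9 = 13)
s(V) = 6*V**2 (s(V) = (2 - 1*(-4))*V**2 = (2 + 4)*V**2 = 6*V**2)
(k(s(A(-4, -5))) + G(-11, 9))**2 = ((6*(-4)**2)**2 + 13)**2 = ((6*16)**2 + 13)**2 = (96**2 + 13)**2 = (9216 + 13)**2 = 9229**2 = 85174441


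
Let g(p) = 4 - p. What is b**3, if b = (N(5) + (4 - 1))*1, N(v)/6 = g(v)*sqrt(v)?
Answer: 1647 - 1242*sqrt(5) ≈ -1130.2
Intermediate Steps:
N(v) = 6*sqrt(v)*(4 - v) (N(v) = 6*((4 - v)*sqrt(v)) = 6*(sqrt(v)*(4 - v)) = 6*sqrt(v)*(4 - v))
b = 3 - 6*sqrt(5) (b = (6*sqrt(5)*(4 - 1*5) + (4 - 1))*1 = (6*sqrt(5)*(4 - 5) + 3)*1 = (6*sqrt(5)*(-1) + 3)*1 = (-6*sqrt(5) + 3)*1 = (3 - 6*sqrt(5))*1 = 3 - 6*sqrt(5) ≈ -10.416)
b**3 = (3 - 6*sqrt(5))**3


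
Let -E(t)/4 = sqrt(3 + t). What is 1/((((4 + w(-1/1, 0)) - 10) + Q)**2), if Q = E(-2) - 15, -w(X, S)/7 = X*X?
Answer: 1/1024 ≈ 0.00097656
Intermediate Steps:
w(X, S) = -7*X**2 (w(X, S) = -7*X*X = -7*X**2)
E(t) = -4*sqrt(3 + t)
Q = -19 (Q = -4*sqrt(3 - 2) - 15 = -4*sqrt(1) - 15 = -4*1 - 15 = -4 - 15 = -19)
1/((((4 + w(-1/1, 0)) - 10) + Q)**2) = 1/((((4 - 7*(-1/1)**2) - 10) - 19)**2) = 1/((((4 - 7*(-1*1)**2) - 10) - 19)**2) = 1/((((4 - 7*(-1)**2) - 10) - 19)**2) = 1/((((4 - 7*1) - 10) - 19)**2) = 1/((((4 - 7) - 10) - 19)**2) = 1/(((-3 - 10) - 19)**2) = 1/((-13 - 19)**2) = 1/((-32)**2) = 1/1024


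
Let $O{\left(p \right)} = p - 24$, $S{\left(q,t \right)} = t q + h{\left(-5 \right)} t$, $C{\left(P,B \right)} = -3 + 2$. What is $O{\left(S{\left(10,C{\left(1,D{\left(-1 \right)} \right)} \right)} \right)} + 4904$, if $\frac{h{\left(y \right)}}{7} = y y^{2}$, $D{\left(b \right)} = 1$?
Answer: $5745$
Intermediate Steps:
$C{\left(P,B \right)} = -1$
$h{\left(y \right)} = 7 y^{3}$ ($h{\left(y \right)} = 7 y y^{2} = 7 y^{3}$)
$S{\left(q,t \right)} = - 875 t + q t$ ($S{\left(q,t \right)} = t q + 7 \left(-5\right)^{3} t = q t + 7 \left(-125\right) t = q t - 875 t = - 875 t + q t$)
$O{\left(p \right)} = -24 + p$ ($O{\left(p \right)} = p - 24 = -24 + p$)
$O{\left(S{\left(10,C{\left(1,D{\left(-1 \right)} \right)} \right)} \right)} + 4904 = \left(-24 - \left(-875 + 10\right)\right) + 4904 = \left(-24 - -865\right) + 4904 = \left(-24 + 865\right) + 4904 = 841 + 4904 = 5745$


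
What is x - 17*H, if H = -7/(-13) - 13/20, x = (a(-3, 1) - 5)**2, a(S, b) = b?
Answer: 4653/260 ≈ 17.896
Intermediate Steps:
x = 16 (x = (1 - 5)**2 = (-4)**2 = 16)
H = -29/260 (H = -7*(-1/13) - 13*1/20 = 7/13 - 13/20 = -29/260 ≈ -0.11154)
x - 17*H = 16 - 17*(-29/260) = 16 + 493/260 = 4653/260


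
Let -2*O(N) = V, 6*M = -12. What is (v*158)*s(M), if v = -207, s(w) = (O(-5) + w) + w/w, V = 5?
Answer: 114471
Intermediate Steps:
M = -2 (M = (1/6)*(-12) = -2)
O(N) = -5/2 (O(N) = -1/2*5 = -5/2)
s(w) = -3/2 + w (s(w) = (-5/2 + w) + w/w = (-5/2 + w) + 1 = -3/2 + w)
(v*158)*s(M) = (-207*158)*(-3/2 - 2) = -32706*(-7/2) = 114471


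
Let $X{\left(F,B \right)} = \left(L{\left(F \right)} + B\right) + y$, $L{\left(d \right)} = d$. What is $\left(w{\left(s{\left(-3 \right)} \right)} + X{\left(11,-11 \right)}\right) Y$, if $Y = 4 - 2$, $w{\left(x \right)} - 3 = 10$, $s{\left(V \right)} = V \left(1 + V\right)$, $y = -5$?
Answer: $16$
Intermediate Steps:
$X{\left(F,B \right)} = -5 + B + F$ ($X{\left(F,B \right)} = \left(F + B\right) - 5 = \left(B + F\right) - 5 = -5 + B + F$)
$w{\left(x \right)} = 13$ ($w{\left(x \right)} = 3 + 10 = 13$)
$Y = 2$ ($Y = 4 - 2 = 2$)
$\left(w{\left(s{\left(-3 \right)} \right)} + X{\left(11,-11 \right)}\right) Y = \left(13 - 5\right) 2 = 8 \cdot 2 = 16$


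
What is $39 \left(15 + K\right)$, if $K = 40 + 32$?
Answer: $3393$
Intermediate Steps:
$K = 72$
$39 \left(15 + K\right) = 39 \left(15 + 72\right) = 39 \cdot 87 = 3393$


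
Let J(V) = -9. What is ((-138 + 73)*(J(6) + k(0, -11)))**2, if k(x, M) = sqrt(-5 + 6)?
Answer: 270400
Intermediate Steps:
k(x, M) = 1 (k(x, M) = sqrt(1) = 1)
((-138 + 73)*(J(6) + k(0, -11)))**2 = ((-138 + 73)*(-9 + 1))**2 = (-65*(-8))**2 = 520**2 = 270400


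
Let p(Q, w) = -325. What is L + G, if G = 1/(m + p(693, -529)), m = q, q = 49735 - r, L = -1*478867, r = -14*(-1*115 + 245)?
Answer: -24532356409/51230 ≈ -4.7887e+5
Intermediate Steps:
r = -1820 (r = -14*(-115 + 245) = -14*130 = -1820)
L = -478867
q = 51555 (q = 49735 - 1*(-1820) = 49735 + 1820 = 51555)
m = 51555
G = 1/51230 (G = 1/(51555 - 325) = 1/51230 ≈ 1.9520e-5)
L + G = -478867 + 1/51230 = -24532356409/51230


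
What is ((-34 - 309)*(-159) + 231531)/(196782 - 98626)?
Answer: 71517/24539 ≈ 2.9144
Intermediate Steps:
((-34 - 309)*(-159) + 231531)/(196782 - 98626) = (-343*(-159) + 231531)/98156 = (54537 + 231531)*(1/98156) = 286068*(1/98156) = 71517/24539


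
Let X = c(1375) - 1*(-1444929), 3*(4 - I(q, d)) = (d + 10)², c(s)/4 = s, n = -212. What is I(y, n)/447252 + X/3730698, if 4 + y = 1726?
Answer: 49831643903/139046845158 ≈ 0.35838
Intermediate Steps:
y = 1722 (y = -4 + 1726 = 1722)
c(s) = 4*s
I(q, d) = 4 - (10 + d)²/3 (I(q, d) = 4 - (d + 10)²/3 = 4 - (10 + d)²/3)
X = 1450429 (X = 4*1375 - 1*(-1444929) = 5500 + 1444929 = 1450429)
I(y, n)/447252 + X/3730698 = (4 - (10 - 212)²/3)/447252 + 1450429/3730698 = (4 - ⅓*(-202)²)*(1/447252) + 1450429*(1/3730698) = (4 - ⅓*40804)*(1/447252) + 1450429/3730698 = (4 - 40804/3)*(1/447252) + 1450429/3730698 = -40792/3*1/447252 + 1450429/3730698 = -10198/335439 + 1450429/3730698 = 49831643903/139046845158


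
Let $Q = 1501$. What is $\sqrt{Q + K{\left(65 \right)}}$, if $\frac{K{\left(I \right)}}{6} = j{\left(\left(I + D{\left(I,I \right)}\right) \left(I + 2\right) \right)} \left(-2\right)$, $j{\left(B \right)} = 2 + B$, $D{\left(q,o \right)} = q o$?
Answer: $i \sqrt{3447683} \approx 1856.8 i$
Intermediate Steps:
$D{\left(q,o \right)} = o q$
$K{\left(I \right)} = -24 - 12 \left(2 + I\right) \left(I + I^{2}\right)$ ($K{\left(I \right)} = 6 \left(2 + \left(I + I I\right) \left(I + 2\right)\right) \left(-2\right) = 6 \left(2 + \left(I + I^{2}\right) \left(2 + I\right)\right) \left(-2\right) = 6 \left(2 + \left(2 + I\right) \left(I + I^{2}\right)\right) \left(-2\right) = 6 \left(-4 - 2 \left(2 + I\right) \left(I + I^{2}\right)\right) = -24 - 12 \left(2 + I\right) \left(I + I^{2}\right)$)
$\sqrt{Q + K{\left(65 \right)}} = \sqrt{1501 - \left(1584 + 152100 + 3295500\right)} = \sqrt{1501 - 3449184} = \sqrt{-3447683} = i \sqrt{3447683}$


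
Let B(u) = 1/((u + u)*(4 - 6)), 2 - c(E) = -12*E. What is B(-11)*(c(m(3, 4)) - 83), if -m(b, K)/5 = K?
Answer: -321/44 ≈ -7.2955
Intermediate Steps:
m(b, K) = -5*K
c(E) = 2 + 12*E (c(E) = 2 - (-12)*E = 2 + 12*E)
B(u) = -1/(4*u) (B(u) = 1/((2*u)*(-2)) = 1/(-4*u) = -1/(4*u))
B(-11)*(c(m(3, 4)) - 83) = (-¼/(-11))*((2 + 12*(-5*4)) - 83) = (-¼*(-1/11))*((2 + 12*(-20)) - 83) = ((2 - 240) - 83)/44 = (-238 - 83)/44 = (1/44)*(-321) = -321/44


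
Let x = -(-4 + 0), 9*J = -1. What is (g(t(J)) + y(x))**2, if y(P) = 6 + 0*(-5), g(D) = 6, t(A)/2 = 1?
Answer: 144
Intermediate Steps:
J = -1/9 (J = (1/9)*(-1) = -1/9 ≈ -0.11111)
t(A) = 2 (t(A) = 2*1 = 2)
x = 4 (x = -1*(-4) = 4)
y(P) = 6 (y(P) = 6 + 0 = 6)
(g(t(J)) + y(x))**2 = (6 + 6)**2 = 12**2 = 144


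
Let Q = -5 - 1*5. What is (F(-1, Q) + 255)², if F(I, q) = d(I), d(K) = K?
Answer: 64516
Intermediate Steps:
Q = -10 (Q = -5 - 5 = -10)
F(I, q) = I
(F(-1, Q) + 255)² = (-1 + 255)² = 254² = 64516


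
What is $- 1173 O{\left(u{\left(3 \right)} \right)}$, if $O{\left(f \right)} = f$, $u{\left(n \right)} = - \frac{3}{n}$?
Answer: $1173$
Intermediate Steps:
$- 1173 O{\left(u{\left(3 \right)} \right)} = - 1173 \left(- \frac{3}{3}\right) = - 1173 \left(\left(-3\right) \frac{1}{3}\right) = \left(-1173\right) \left(-1\right) = 1173$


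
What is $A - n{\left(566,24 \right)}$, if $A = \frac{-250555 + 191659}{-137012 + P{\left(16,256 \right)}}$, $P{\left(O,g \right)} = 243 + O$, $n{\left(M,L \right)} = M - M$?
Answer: $\frac{58896}{136753} \approx 0.43067$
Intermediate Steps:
$n{\left(M,L \right)} = 0$
$A = \frac{58896}{136753}$ ($A = \frac{-250555 + 191659}{-137012 + \left(243 + 16\right)} = - \frac{58896}{-137012 + 259} = - \frac{58896}{-136753} = \left(-58896\right) \left(- \frac{1}{136753}\right) = \frac{58896}{136753} \approx 0.43067$)
$A - n{\left(566,24 \right)} = \frac{58896}{136753} - 0 = \frac{58896}{136753} + 0 = \frac{58896}{136753}$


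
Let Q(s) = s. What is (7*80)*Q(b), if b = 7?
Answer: 3920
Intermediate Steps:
(7*80)*Q(b) = (7*80)*7 = 560*7 = 3920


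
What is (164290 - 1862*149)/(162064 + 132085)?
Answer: -113148/294149 ≈ -0.38466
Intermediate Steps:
(164290 - 1862*149)/(162064 + 132085) = (164290 - 277438)/294149 = -113148*1/294149 = -113148/294149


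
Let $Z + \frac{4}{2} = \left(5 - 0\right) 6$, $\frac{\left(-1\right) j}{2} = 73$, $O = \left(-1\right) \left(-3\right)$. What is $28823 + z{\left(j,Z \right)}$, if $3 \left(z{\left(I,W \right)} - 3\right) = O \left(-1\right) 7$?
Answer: $28819$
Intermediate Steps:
$O = 3$
$j = -146$ ($j = \left(-2\right) 73 = -146$)
$Z = 28$ ($Z = -2 + \left(5 - 0\right) 6 = -2 + \left(5 + \left(-1 + 1\right)\right) 6 = -2 + \left(5 + 0\right) 6 = -2 + 5 \cdot 6 = -2 + 30 = 28$)
$z{\left(I,W \right)} = -4$ ($z{\left(I,W \right)} = 3 + \frac{3 \left(-1\right) 7}{3} = 3 + \frac{\left(-3\right) 7}{3} = 3 + \frac{1}{3} \left(-21\right) = 3 - 7 = -4$)
$28823 + z{\left(j,Z \right)} = 28823 - 4 = 28819$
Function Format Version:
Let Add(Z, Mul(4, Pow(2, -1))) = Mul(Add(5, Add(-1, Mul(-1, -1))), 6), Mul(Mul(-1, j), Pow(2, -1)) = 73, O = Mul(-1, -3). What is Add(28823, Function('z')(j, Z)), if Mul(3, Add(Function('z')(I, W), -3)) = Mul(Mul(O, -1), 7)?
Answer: 28819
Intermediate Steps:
O = 3
j = -146 (j = Mul(-2, 73) = -146)
Z = 28 (Z = Add(-2, Mul(Add(5, Add(-1, Mul(-1, -1))), 6)) = Add(-2, Mul(Add(5, Add(-1, 1)), 6)) = Add(-2, Mul(Add(5, 0), 6)) = Add(-2, Mul(5, 6)) = Add(-2, 30) = 28)
Function('z')(I, W) = -4 (Function('z')(I, W) = Add(3, Mul(Rational(1, 3), Mul(Mul(3, -1), 7))) = Add(3, Mul(Rational(1, 3), Mul(-3, 7))) = Add(3, Mul(Rational(1, 3), -21)) = Add(3, -7) = -4)
Add(28823, Function('z')(j, Z)) = Add(28823, -4) = 28819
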